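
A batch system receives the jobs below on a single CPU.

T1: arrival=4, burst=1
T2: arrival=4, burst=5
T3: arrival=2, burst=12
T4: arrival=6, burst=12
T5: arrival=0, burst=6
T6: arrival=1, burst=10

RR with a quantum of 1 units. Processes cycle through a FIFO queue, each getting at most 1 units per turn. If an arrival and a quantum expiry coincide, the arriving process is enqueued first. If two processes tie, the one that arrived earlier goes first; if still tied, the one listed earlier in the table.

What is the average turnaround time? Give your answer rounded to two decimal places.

Gantt: | T5 0-1 | T6 1-2 | T5 2-3 | T3 3-4 | T6 4-5 | T5 5-6 | T1 6-7 | T2 7-8 | T3 8-9 | T6 9-10 | T4 10-11 | T5 11-12 | T2 12-13 | T3 13-14 | T6 14-15 | T4 15-16 | T5 16-17 | T2 17-18 | T3 18-19 | T6 19-20 | T4 20-21 | T5 21-22 | T2 22-23 | T3 23-24 | T6 24-25 | T4 25-26 | T2 26-27 | T3 27-28 | T6 28-29 | T4 29-30 | T3 30-31 | T6 31-32 | T4 32-33 | T3 33-34 | T6 34-35 | T4 35-36 | T3 36-37 | T6 37-38 | T4 38-39 | T3 39-40 | T4 40-41 | T3 41-42 | T4 42-43 | T3 43-44 | T4 44-46 |
Completion: T1=7  T2=27  T3=44  T4=46  T5=22  T6=38
Turnaround (C−A): T1=3  T2=23  T3=42  T4=40  T5=22  T6=37
Turnaround times: T1=3, T2=23, T3=42, T4=40, T5=22, T6=37
Average turnaround = (3+23+42+40+22+37) / 6 = 167/6 = 27.83

27.83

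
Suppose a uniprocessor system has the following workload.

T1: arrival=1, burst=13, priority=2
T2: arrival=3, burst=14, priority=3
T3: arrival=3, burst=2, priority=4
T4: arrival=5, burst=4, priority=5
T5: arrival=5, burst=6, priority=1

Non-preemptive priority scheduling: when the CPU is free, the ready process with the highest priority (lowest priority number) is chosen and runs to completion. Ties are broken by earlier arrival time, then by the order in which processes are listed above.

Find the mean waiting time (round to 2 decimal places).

17.60

Gantt: | idle 0-1 | T1 1-14 | T5 14-20 | T2 20-34 | T3 34-36 | T4 36-40 |
Completion: T1=14  T2=34  T3=36  T4=40  T5=20
Turnaround (C−A): T1=13  T2=31  T3=33  T4=35  T5=15
Waiting times: T1=0, T2=17, T3=31, T4=31, T5=9
Average waiting = (0+17+31+31+9) / 5 = 88/5 = 17.60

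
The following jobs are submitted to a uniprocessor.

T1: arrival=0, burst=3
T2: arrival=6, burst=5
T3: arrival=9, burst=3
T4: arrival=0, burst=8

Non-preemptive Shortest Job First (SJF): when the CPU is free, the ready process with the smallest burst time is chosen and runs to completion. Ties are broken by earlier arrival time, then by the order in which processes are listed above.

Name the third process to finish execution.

T3

Gantt: | T1 0-3 | T4 3-11 | T3 11-14 | T2 14-19 |
Completion: T1=3  T2=19  T3=14  T4=11
Turnaround (C−A): T1=3  T2=13  T3=5  T4=11
Finish order: T1 → T4 → T3 → T2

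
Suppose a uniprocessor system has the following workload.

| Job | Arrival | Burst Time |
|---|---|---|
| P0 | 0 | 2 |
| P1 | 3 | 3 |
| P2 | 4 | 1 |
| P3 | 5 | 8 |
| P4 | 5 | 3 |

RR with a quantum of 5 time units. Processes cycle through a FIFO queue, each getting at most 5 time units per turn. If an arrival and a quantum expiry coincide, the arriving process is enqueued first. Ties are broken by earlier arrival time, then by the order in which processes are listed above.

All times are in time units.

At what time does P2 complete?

7

Timeline: | P0 0-2 | idle 2-3 | P1 3-6 | P2 6-7 | P3 7-12 | P4 12-15 | P3 15-18 |
Completion: P0=2  P1=6  P2=7  P3=18  P4=15
Turnaround (C−A): P0=2  P1=3  P2=3  P3=13  P4=10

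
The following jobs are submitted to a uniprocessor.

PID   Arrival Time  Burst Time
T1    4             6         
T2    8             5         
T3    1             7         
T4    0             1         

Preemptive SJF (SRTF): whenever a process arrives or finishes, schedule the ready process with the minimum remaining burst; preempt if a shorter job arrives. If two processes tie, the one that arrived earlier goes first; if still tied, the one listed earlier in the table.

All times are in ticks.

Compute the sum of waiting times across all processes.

9

Schedule: | T4 0-1 | T3 1-8 | T2 8-13 | T1 13-19 |
Completion: T1=19  T2=13  T3=8  T4=1
Waiting = turnaround − burst: T1=9, T2=0, T3=0, T4=0
Total waiting = 9 + 0 + 0 + 0 = 9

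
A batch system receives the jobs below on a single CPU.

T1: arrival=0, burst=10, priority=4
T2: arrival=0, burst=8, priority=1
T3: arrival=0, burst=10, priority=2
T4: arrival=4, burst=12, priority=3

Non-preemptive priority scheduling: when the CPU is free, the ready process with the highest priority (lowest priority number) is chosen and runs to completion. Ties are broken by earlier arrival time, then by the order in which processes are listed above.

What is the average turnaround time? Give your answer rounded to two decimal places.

Schedule: | T2 0-8 | T3 8-18 | T4 18-30 | T1 30-40 |
Completion: T1=40  T2=8  T3=18  T4=30
Turnaround times: T1=40, T2=8, T3=18, T4=26
Average turnaround = (40+8+18+26) / 4 = 92/4 = 23.00

23.00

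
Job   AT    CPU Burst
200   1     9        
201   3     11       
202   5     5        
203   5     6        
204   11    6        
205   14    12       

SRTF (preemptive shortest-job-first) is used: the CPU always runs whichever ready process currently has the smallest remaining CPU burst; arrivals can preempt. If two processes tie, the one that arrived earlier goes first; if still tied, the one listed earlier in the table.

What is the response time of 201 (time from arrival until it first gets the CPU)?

24

Timeline: | idle 0-1 | 200 1-10 | 202 10-15 | 203 15-21 | 204 21-27 | 201 27-38 | 205 38-50 |
Completion: 200=10  201=38  202=15  203=21  204=27  205=50
Turnaround (C−A): 200=9  201=35  202=10  203=16  204=16  205=36
Response(201) = first start − arrival = 27 − 3 = 24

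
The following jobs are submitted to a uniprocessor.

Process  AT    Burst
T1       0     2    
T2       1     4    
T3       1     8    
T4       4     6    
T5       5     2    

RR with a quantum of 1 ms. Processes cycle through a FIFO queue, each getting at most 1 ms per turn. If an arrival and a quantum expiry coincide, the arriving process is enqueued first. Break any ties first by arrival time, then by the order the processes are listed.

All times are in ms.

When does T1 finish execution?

4

Schedule: | T1 0-1 | T2 1-2 | T3 2-3 | T1 3-4 | T2 4-5 | T3 5-6 | T4 6-7 | T5 7-8 | T2 8-9 | T3 9-10 | T4 10-11 | T5 11-12 | T2 12-13 | T3 13-14 | T4 14-15 | T3 15-16 | T4 16-17 | T3 17-18 | T4 18-19 | T3 19-20 | T4 20-21 | T3 21-22 |
Completion: T1=4  T2=13  T3=22  T4=21  T5=12
Turnaround (C−A): T1=4  T2=12  T3=21  T4=17  T5=7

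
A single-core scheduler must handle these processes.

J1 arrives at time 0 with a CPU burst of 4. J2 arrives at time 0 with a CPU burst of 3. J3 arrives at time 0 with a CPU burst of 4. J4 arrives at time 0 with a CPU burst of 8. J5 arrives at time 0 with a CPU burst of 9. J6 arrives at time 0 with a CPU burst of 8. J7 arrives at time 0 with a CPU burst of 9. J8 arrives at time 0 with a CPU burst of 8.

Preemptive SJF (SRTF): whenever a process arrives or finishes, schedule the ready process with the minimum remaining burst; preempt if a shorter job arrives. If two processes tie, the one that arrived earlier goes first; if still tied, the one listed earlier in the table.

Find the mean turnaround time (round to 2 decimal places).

Timeline: | J2 0-3 | J1 3-7 | J3 7-11 | J4 11-19 | J6 19-27 | J8 27-35 | J5 35-44 | J7 44-53 |
Completion: J1=7  J2=3  J3=11  J4=19  J5=44  J6=27  J7=53  J8=35
Turnaround (C−A): J1=7  J2=3  J3=11  J4=19  J5=44  J6=27  J7=53  J8=35
Turnaround times: J1=7, J2=3, J3=11, J4=19, J5=44, J6=27, J7=53, J8=35
Average turnaround = (7+3+11+19+44+27+53+35) / 8 = 199/8 = 24.88

24.88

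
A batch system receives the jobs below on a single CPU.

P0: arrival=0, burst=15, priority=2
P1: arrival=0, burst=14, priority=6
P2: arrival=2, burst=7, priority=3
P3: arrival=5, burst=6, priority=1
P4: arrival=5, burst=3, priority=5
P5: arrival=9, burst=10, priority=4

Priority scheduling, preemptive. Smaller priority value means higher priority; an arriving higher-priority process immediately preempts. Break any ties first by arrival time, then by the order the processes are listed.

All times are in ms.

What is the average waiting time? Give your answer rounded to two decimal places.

19.67

Schedule: | P0 0-5 | P3 5-11 | P0 11-21 | P2 21-28 | P5 28-38 | P4 38-41 | P1 41-55 |
Completion: P0=21  P1=55  P2=28  P3=11  P4=41  P5=38
Turnaround (C−A): P0=21  P1=55  P2=26  P3=6  P4=36  P5=29
Waiting times: P0=6, P1=41, P2=19, P3=0, P4=33, P5=19
Average waiting = (6+41+19+0+33+19) / 6 = 118/6 = 19.67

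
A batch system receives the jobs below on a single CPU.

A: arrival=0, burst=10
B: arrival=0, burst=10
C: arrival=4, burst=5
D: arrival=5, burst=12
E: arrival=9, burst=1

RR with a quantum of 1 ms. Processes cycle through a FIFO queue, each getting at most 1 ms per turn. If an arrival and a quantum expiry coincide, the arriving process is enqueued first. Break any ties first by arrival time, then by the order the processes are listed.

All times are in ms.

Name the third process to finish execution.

Schedule: | A 0-1 | B 1-2 | A 2-3 | B 3-4 | A 4-5 | C 5-6 | B 6-7 | D 7-8 | A 8-9 | C 9-10 | B 10-11 | D 11-12 | E 12-13 | A 13-14 | C 14-15 | B 15-16 | D 16-17 | A 17-18 | C 18-19 | B 19-20 | D 20-21 | A 21-22 | C 22-23 | B 23-24 | D 24-25 | A 25-26 | B 26-27 | D 27-28 | A 28-29 | B 29-30 | D 30-31 | A 31-32 | B 32-33 | D 33-38 |
Completion: A=32  B=33  C=23  D=38  E=13
Turnaround (C−A): A=32  B=33  C=19  D=33  E=4
Finish order: E → C → A → B → D

A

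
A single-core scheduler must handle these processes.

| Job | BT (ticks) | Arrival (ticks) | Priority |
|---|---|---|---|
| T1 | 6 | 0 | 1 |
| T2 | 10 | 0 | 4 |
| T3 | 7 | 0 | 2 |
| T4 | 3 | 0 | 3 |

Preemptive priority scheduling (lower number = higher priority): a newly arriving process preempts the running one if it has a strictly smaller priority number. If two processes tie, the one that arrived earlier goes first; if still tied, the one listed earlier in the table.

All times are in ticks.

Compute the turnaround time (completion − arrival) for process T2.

26

Gantt: | T1 0-6 | T3 6-13 | T4 13-16 | T2 16-26 |
Completion: T1=6  T2=26  T3=13  T4=16
Turnaround(T2) = completion − arrival = 26 − 0 = 26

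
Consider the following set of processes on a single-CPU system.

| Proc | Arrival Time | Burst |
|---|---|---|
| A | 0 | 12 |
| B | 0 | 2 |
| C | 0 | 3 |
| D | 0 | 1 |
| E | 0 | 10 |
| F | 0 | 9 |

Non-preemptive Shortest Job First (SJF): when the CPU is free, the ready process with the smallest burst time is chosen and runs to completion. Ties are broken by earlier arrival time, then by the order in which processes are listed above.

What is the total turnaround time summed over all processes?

87

Timeline: | D 0-1 | B 1-3 | C 3-6 | F 6-15 | E 15-25 | A 25-37 |
Completion: A=37  B=3  C=6  D=1  E=25  F=15
Turnaround (C−A): A=37  B=3  C=6  D=1  E=25  F=15
Turnaround = completion − arrival: A=37, B=3, C=6, D=1, E=25, F=15
Total turnaround = 37 + 3 + 6 + 1 + 25 + 15 = 87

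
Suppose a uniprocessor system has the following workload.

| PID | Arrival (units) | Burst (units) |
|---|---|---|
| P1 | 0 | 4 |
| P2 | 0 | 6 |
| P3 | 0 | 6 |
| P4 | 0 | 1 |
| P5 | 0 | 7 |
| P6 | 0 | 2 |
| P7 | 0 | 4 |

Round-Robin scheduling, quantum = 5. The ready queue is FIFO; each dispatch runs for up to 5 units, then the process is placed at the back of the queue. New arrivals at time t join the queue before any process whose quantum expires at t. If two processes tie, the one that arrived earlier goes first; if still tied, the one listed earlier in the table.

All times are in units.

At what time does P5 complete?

Schedule: | P1 0-4 | P2 4-9 | P3 9-14 | P4 14-15 | P5 15-20 | P6 20-22 | P7 22-26 | P2 26-27 | P3 27-28 | P5 28-30 |
Completion: P1=4  P2=27  P3=28  P4=15  P5=30  P6=22  P7=26
Turnaround (C−A): P1=4  P2=27  P3=28  P4=15  P5=30  P6=22  P7=26

30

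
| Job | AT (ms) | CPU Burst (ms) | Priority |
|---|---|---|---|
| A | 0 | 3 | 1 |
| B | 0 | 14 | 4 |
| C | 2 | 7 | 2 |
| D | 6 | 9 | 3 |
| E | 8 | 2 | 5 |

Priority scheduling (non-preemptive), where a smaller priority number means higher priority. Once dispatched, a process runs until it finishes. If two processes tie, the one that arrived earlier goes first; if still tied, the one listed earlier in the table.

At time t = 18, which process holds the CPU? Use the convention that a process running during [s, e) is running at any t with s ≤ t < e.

Schedule: | A 0-3 | C 3-10 | D 10-19 | B 19-33 | E 33-35 |
Completion: A=3  B=33  C=10  D=19  E=35
Turnaround (C−A): A=3  B=33  C=8  D=13  E=27

D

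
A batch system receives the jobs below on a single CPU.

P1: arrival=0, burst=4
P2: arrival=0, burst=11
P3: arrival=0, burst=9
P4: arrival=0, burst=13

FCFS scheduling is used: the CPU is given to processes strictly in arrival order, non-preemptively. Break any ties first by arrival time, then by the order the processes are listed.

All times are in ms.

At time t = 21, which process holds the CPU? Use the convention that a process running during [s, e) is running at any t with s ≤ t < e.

P3

Gantt: | P1 0-4 | P2 4-15 | P3 15-24 | P4 24-37 |
Completion: P1=4  P2=15  P3=24  P4=37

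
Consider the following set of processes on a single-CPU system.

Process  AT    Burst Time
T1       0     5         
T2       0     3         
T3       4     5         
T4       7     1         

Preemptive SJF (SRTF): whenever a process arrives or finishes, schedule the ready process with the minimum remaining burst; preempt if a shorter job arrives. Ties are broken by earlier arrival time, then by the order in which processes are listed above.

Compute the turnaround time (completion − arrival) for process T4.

Schedule: | T2 0-3 | T1 3-8 | T4 8-9 | T3 9-14 |
Completion: T1=8  T2=3  T3=14  T4=9
Turnaround (C−A): T1=8  T2=3  T3=10  T4=2
Turnaround(T4) = completion − arrival = 9 − 7 = 2

2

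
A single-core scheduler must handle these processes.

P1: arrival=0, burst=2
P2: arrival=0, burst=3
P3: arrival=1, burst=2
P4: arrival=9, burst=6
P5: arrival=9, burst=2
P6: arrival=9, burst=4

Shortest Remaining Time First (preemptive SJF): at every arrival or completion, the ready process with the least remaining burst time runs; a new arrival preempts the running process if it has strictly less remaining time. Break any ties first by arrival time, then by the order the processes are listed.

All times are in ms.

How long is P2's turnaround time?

7

Gantt: | P1 0-2 | P3 2-4 | P2 4-7 | idle 7-9 | P5 9-11 | P6 11-15 | P4 15-21 |
Completion: P1=2  P2=7  P3=4  P4=21  P5=11  P6=15
Turnaround (C−A): P1=2  P2=7  P3=3  P4=12  P5=2  P6=6
Turnaround(P2) = completion − arrival = 7 − 0 = 7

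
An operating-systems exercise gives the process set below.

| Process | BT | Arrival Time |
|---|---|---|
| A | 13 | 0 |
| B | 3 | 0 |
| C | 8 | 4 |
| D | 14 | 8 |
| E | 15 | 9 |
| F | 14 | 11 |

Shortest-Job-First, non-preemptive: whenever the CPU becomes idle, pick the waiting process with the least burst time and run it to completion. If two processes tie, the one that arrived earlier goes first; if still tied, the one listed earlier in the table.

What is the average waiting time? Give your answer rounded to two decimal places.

16.83

Schedule: | B 0-3 | A 3-16 | C 16-24 | D 24-38 | F 38-52 | E 52-67 |
Completion: A=16  B=3  C=24  D=38  E=67  F=52
Turnaround (C−A): A=16  B=3  C=20  D=30  E=58  F=41
Waiting times: A=3, B=0, C=12, D=16, E=43, F=27
Average waiting = (3+0+12+16+43+27) / 6 = 101/6 = 16.83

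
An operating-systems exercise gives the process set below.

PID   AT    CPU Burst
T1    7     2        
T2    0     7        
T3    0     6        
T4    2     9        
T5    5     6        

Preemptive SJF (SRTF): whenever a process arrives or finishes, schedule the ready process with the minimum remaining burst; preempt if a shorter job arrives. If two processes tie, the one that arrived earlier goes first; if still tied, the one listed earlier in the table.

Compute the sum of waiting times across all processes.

36

Timeline: | T3 0-6 | T5 6-7 | T1 7-9 | T5 9-14 | T2 14-21 | T4 21-30 |
Completion: T1=9  T2=21  T3=6  T4=30  T5=14
Turnaround (C−A): T1=2  T2=21  T3=6  T4=28  T5=9
Waiting = turnaround − burst: T1=0, T2=14, T3=0, T4=19, T5=3
Total waiting = 0 + 14 + 0 + 19 + 3 = 36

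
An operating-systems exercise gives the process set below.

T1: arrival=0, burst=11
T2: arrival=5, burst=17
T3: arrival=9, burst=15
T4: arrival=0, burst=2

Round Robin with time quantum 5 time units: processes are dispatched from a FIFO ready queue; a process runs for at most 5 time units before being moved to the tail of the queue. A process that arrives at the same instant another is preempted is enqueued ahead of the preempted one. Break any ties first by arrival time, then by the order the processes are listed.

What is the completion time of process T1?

28

Gantt: | T1 0-5 | T4 5-7 | T2 7-12 | T1 12-17 | T3 17-22 | T2 22-27 | T1 27-28 | T3 28-33 | T2 33-38 | T3 38-43 | T2 43-45 |
Completion: T1=28  T2=45  T3=43  T4=7
Turnaround (C−A): T1=28  T2=40  T3=34  T4=7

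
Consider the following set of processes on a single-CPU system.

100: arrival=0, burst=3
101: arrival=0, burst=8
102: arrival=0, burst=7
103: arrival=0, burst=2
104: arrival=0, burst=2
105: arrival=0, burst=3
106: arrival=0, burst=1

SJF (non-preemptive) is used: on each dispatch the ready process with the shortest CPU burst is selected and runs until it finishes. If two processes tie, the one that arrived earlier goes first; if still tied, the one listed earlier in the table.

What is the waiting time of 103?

1

Timeline: | 106 0-1 | 103 1-3 | 104 3-5 | 100 5-8 | 105 8-11 | 102 11-18 | 101 18-26 |
Completion: 100=8  101=26  102=18  103=3  104=5  105=11  106=1
Turnaround (C−A): 100=8  101=26  102=18  103=3  104=5  105=11  106=1
Waiting(103) = turnaround − burst = 3 − 2 = 1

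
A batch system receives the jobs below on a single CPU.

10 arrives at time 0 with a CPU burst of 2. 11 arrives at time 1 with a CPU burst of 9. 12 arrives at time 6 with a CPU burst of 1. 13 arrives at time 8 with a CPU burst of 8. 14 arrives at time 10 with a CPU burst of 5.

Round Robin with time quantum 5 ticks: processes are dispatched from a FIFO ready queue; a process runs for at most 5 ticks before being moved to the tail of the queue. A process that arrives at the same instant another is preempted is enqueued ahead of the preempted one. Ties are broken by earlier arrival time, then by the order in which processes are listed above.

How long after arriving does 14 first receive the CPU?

7

Timeline: | 10 0-2 | 11 2-7 | 12 7-8 | 11 8-12 | 13 12-17 | 14 17-22 | 13 22-25 |
Completion: 10=2  11=12  12=8  13=25  14=22
Turnaround (C−A): 10=2  11=11  12=2  13=17  14=12
Response(14) = first start − arrival = 17 − 10 = 7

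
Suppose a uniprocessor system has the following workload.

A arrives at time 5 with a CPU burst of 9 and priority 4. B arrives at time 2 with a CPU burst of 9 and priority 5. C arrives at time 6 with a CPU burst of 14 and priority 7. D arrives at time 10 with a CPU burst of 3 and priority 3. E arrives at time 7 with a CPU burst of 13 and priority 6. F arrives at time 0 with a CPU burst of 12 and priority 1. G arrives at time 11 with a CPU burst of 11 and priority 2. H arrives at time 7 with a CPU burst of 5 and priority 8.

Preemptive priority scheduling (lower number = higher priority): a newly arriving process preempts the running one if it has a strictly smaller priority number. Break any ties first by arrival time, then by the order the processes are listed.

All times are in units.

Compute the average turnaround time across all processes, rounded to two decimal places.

Gantt: | F 0-12 | G 12-23 | D 23-26 | A 26-35 | B 35-44 | E 44-57 | C 57-71 | H 71-76 |
Completion: A=35  B=44  C=71  D=26  E=57  F=12  G=23  H=76
Turnaround times: A=30, B=42, C=65, D=16, E=50, F=12, G=12, H=69
Average turnaround = (30+42+65+16+50+12+12+69) / 8 = 296/8 = 37.00

37.00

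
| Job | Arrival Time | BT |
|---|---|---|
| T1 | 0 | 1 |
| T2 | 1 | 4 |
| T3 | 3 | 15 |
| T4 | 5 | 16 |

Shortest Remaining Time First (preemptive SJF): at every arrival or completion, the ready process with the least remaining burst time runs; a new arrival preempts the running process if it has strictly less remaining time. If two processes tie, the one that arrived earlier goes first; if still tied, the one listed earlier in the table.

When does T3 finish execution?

20

Schedule: | T1 0-1 | T2 1-5 | T3 5-20 | T4 20-36 |
Completion: T1=1  T2=5  T3=20  T4=36
Turnaround (C−A): T1=1  T2=4  T3=17  T4=31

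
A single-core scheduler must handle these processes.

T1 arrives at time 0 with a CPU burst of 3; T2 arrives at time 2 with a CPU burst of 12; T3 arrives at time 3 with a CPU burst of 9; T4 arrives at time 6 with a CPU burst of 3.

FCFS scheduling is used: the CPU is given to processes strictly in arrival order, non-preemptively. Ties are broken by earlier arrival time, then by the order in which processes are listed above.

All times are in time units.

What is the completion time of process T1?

3

Gantt: | T1 0-3 | T2 3-15 | T3 15-24 | T4 24-27 |
Completion: T1=3  T2=15  T3=24  T4=27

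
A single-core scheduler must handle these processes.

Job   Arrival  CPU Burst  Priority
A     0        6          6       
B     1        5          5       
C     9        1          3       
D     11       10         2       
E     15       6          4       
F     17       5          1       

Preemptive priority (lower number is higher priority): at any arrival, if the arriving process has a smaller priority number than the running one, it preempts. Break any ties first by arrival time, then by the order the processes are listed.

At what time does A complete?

Timeline: | A 0-1 | B 1-6 | A 6-9 | C 9-10 | A 10-11 | D 11-17 | F 17-22 | D 22-26 | E 26-32 | A 32-33 |
Completion: A=33  B=6  C=10  D=26  E=32  F=22
Turnaround (C−A): A=33  B=5  C=1  D=15  E=17  F=5

33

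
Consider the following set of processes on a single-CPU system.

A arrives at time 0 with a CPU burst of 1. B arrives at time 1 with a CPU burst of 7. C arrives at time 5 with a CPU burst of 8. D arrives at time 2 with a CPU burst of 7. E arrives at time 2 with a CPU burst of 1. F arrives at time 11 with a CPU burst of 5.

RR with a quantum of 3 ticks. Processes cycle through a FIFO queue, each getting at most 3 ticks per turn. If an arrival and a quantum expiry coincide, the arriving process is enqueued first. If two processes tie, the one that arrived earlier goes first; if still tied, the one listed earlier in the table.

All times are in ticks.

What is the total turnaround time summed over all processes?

90

Gantt: | A 0-1 | B 1-4 | D 4-7 | E 7-8 | B 8-11 | C 11-14 | D 14-17 | F 17-20 | B 20-21 | C 21-24 | D 24-25 | F 25-27 | C 27-29 |
Completion: A=1  B=21  C=29  D=25  E=8  F=27
Turnaround (C−A): A=1  B=20  C=24  D=23  E=6  F=16
Turnaround = completion − arrival: A=1, B=20, C=24, D=23, E=6, F=16
Total turnaround = 1 + 20 + 24 + 23 + 6 + 16 = 90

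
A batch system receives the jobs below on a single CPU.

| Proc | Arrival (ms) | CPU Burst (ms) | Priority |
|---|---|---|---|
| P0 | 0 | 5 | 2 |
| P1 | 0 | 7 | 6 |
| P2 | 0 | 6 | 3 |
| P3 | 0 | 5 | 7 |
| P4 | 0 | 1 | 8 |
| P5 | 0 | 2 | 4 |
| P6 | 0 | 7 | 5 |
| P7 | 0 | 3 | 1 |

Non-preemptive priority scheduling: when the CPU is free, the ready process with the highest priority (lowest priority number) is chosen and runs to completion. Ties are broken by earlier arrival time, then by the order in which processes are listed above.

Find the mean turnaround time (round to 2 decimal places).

Schedule: | P7 0-3 | P0 3-8 | P2 8-14 | P5 14-16 | P6 16-23 | P1 23-30 | P3 30-35 | P4 35-36 |
Completion: P0=8  P1=30  P2=14  P3=35  P4=36  P5=16  P6=23  P7=3
Turnaround (C−A): P0=8  P1=30  P2=14  P3=35  P4=36  P5=16  P6=23  P7=3
Turnaround times: P0=8, P1=30, P2=14, P3=35, P4=36, P5=16, P6=23, P7=3
Average turnaround = (8+30+14+35+36+16+23+3) / 8 = 165/8 = 20.63

20.63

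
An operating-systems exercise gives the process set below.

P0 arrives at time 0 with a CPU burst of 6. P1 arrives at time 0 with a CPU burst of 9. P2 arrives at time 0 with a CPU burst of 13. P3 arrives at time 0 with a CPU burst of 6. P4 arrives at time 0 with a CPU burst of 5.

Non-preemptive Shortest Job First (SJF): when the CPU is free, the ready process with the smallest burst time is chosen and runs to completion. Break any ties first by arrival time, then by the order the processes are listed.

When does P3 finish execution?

17

Schedule: | P4 0-5 | P0 5-11 | P3 11-17 | P1 17-26 | P2 26-39 |
Completion: P0=11  P1=26  P2=39  P3=17  P4=5
Turnaround (C−A): P0=11  P1=26  P2=39  P3=17  P4=5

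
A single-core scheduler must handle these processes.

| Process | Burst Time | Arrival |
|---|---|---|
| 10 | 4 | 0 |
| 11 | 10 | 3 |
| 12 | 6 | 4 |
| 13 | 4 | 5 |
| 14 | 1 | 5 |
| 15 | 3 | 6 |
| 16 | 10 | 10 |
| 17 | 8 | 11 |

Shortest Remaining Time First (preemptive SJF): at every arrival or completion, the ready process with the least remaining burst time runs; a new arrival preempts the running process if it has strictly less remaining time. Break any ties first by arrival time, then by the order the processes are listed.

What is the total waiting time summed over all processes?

Gantt: | 10 0-4 | 12 4-5 | 14 5-6 | 15 6-9 | 13 9-13 | 12 13-18 | 17 18-26 | 11 26-36 | 16 36-46 |
Completion: 10=4  11=36  12=18  13=13  14=6  15=9  16=46  17=26
Turnaround (C−A): 10=4  11=33  12=14  13=8  14=1  15=3  16=36  17=15
Waiting = turnaround − burst: 10=0, 11=23, 12=8, 13=4, 14=0, 15=0, 16=26, 17=7
Total waiting = 0 + 23 + 8 + 4 + 0 + 0 + 26 + 7 = 68

68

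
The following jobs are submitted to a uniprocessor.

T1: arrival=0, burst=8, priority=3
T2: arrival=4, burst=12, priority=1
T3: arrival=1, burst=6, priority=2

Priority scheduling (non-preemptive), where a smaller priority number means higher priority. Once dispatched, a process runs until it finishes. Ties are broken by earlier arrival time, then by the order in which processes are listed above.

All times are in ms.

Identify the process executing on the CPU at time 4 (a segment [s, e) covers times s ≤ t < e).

Gantt: | T1 0-8 | T2 8-20 | T3 20-26 |
Completion: T1=8  T2=20  T3=26
Turnaround (C−A): T1=8  T2=16  T3=25

T1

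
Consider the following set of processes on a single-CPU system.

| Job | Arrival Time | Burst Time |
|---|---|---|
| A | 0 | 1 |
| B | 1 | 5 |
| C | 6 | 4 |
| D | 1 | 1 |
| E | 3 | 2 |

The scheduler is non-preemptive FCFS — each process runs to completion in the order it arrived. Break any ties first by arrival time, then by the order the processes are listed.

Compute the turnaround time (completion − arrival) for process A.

Gantt: | A 0-1 | B 1-6 | D 6-7 | E 7-9 | C 9-13 |
Completion: A=1  B=6  C=13  D=7  E=9
Turnaround(A) = completion − arrival = 1 − 0 = 1

1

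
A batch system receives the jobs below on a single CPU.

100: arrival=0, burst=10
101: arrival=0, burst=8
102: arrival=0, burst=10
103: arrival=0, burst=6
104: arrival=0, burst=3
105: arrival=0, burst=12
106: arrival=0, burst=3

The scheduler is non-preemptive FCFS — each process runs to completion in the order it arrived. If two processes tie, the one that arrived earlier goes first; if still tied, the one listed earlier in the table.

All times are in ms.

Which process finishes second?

Schedule: | 100 0-10 | 101 10-18 | 102 18-28 | 103 28-34 | 104 34-37 | 105 37-49 | 106 49-52 |
Completion: 100=10  101=18  102=28  103=34  104=37  105=49  106=52
Turnaround (C−A): 100=10  101=18  102=28  103=34  104=37  105=49  106=52
Finish order: 100 → 101 → 102 → 103 → 104 → 105 → 106

101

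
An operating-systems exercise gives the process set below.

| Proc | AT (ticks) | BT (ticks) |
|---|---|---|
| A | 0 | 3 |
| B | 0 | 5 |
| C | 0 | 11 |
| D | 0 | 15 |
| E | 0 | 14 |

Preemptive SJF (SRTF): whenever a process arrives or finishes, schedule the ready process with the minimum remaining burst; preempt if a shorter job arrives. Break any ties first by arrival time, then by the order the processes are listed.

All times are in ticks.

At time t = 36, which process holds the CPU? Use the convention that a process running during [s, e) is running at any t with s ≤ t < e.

D

Timeline: | A 0-3 | B 3-8 | C 8-19 | E 19-33 | D 33-48 |
Completion: A=3  B=8  C=19  D=48  E=33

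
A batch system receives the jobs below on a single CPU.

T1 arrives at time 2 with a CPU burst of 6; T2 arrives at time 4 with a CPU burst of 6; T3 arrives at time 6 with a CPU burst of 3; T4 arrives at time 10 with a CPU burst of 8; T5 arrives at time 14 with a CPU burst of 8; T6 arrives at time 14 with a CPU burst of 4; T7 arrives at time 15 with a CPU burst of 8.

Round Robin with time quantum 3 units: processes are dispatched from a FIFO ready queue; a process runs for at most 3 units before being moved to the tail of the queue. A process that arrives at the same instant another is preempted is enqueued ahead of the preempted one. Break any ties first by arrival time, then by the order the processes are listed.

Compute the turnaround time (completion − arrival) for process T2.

13

Schedule: | idle 0-2 | T1 2-5 | T2 5-8 | T1 8-11 | T3 11-14 | T2 14-17 | T4 17-20 | T5 20-23 | T6 23-26 | T7 26-29 | T4 29-32 | T5 32-35 | T6 35-36 | T7 36-39 | T4 39-41 | T5 41-43 | T7 43-45 |
Completion: T1=11  T2=17  T3=14  T4=41  T5=43  T6=36  T7=45
Turnaround (C−A): T1=9  T2=13  T3=8  T4=31  T5=29  T6=22  T7=30
Turnaround(T2) = completion − arrival = 17 − 4 = 13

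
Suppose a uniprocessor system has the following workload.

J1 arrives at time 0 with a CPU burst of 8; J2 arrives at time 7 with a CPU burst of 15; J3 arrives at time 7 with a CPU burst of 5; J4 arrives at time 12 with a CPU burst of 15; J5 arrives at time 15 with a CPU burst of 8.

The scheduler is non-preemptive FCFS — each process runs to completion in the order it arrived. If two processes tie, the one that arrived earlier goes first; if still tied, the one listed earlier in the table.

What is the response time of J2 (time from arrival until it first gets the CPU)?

Timeline: | J1 0-8 | J2 8-23 | J3 23-28 | J4 28-43 | J5 43-51 |
Completion: J1=8  J2=23  J3=28  J4=43  J5=51
Turnaround (C−A): J1=8  J2=16  J3=21  J4=31  J5=36
Response(J2) = first start − arrival = 8 − 7 = 1

1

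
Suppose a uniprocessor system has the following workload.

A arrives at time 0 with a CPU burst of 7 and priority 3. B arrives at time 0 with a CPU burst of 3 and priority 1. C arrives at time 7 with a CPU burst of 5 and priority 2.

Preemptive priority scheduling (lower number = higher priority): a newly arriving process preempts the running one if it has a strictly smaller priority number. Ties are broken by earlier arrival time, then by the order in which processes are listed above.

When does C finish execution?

12

Timeline: | B 0-3 | A 3-7 | C 7-12 | A 12-15 |
Completion: A=15  B=3  C=12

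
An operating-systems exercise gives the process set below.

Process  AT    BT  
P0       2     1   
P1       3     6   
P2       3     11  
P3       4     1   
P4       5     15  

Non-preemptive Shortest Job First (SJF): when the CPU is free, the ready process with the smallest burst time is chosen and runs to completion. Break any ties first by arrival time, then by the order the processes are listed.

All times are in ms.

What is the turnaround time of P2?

18

Gantt: | idle 0-2 | P0 2-3 | P1 3-9 | P3 9-10 | P2 10-21 | P4 21-36 |
Completion: P0=3  P1=9  P2=21  P3=10  P4=36
Turnaround (C−A): P0=1  P1=6  P2=18  P3=6  P4=31
Turnaround(P2) = completion − arrival = 21 − 3 = 18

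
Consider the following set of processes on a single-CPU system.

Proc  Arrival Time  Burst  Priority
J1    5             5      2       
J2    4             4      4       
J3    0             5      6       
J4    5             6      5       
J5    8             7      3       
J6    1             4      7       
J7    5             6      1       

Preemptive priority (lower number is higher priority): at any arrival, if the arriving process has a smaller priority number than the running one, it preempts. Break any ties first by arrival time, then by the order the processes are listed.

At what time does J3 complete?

33

Timeline: | J3 0-4 | J2 4-5 | J7 5-11 | J1 11-16 | J5 16-23 | J2 23-26 | J4 26-32 | J3 32-33 | J6 33-37 |
Completion: J1=16  J2=26  J3=33  J4=32  J5=23  J6=37  J7=11
Turnaround (C−A): J1=11  J2=22  J3=33  J4=27  J5=15  J6=36  J7=6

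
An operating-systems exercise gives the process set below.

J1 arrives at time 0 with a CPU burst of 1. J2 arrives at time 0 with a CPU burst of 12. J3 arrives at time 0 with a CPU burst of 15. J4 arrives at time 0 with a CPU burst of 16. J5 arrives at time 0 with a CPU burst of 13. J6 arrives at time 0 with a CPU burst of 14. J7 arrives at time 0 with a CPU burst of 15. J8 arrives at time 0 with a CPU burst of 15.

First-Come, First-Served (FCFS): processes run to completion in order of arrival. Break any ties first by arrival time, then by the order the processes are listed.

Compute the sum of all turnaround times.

Gantt: | J1 0-1 | J2 1-13 | J3 13-28 | J4 28-44 | J5 44-57 | J6 57-71 | J7 71-86 | J8 86-101 |
Completion: J1=1  J2=13  J3=28  J4=44  J5=57  J6=71  J7=86  J8=101
Turnaround = completion − arrival: J1=1, J2=13, J3=28, J4=44, J5=57, J6=71, J7=86, J8=101
Total turnaround = 1 + 13 + 28 + 44 + 57 + 71 + 86 + 101 = 401

401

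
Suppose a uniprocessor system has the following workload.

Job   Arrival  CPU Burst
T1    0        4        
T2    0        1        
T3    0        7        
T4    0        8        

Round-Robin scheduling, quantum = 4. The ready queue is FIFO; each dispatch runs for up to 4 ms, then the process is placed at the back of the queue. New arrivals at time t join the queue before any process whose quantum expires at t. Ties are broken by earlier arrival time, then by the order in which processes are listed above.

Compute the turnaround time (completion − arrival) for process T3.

Gantt: | T1 0-4 | T2 4-5 | T3 5-9 | T4 9-13 | T3 13-16 | T4 16-20 |
Completion: T1=4  T2=5  T3=16  T4=20
Turnaround(T3) = completion − arrival = 16 − 0 = 16

16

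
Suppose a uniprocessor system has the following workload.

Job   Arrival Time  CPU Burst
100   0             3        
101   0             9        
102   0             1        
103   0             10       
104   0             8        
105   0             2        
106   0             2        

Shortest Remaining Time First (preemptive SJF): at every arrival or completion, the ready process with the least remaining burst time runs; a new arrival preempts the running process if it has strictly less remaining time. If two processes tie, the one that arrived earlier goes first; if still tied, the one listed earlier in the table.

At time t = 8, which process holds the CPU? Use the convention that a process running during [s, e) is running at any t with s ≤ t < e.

104

Schedule: | 102 0-1 | 105 1-3 | 106 3-5 | 100 5-8 | 104 8-16 | 101 16-25 | 103 25-35 |
Completion: 100=8  101=25  102=1  103=35  104=16  105=3  106=5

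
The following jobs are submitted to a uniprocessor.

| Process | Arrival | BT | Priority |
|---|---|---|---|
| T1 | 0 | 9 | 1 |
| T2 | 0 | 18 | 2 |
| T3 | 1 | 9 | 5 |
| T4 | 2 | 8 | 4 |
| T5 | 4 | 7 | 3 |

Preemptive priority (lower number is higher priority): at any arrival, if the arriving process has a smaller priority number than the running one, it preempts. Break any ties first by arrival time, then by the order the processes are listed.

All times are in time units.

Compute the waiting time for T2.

9

Schedule: | T1 0-9 | T2 9-27 | T5 27-34 | T4 34-42 | T3 42-51 |
Completion: T1=9  T2=27  T3=51  T4=42  T5=34
Waiting(T2) = turnaround − burst = 27 − 18 = 9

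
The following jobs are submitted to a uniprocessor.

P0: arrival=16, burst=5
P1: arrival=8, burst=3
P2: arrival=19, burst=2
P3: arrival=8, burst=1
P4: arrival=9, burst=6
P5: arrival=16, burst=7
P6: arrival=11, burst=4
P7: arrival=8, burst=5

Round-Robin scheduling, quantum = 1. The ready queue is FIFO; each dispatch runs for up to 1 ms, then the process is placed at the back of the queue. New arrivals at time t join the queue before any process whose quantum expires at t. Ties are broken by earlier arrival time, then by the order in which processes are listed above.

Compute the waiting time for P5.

Timeline: | idle 0-8 | P1 8-9 | P3 9-10 | P7 10-11 | P4 11-12 | P1 12-13 | P6 13-14 | P7 14-15 | P4 15-16 | P1 16-17 | P6 17-18 | P7 18-19 | P0 19-20 | P5 20-21 | P4 21-22 | P6 22-23 | P2 23-24 | P7 24-25 | P0 25-26 | P5 26-27 | P4 27-28 | P6 28-29 | P2 29-30 | P7 30-31 | P0 31-32 | P5 32-33 | P4 33-34 | P0 34-35 | P5 35-36 | P4 36-37 | P0 37-38 | P5 38-41 |
Completion: P0=38  P1=17  P2=30  P3=10  P4=37  P5=41  P6=29  P7=31
Waiting(P5) = turnaround − burst = 25 − 7 = 18

18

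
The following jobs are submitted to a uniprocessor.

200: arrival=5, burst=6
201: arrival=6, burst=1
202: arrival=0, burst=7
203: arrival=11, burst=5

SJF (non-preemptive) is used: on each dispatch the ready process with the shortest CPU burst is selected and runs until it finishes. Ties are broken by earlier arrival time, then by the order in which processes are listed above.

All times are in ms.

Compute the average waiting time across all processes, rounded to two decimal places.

Schedule: | 202 0-7 | 201 7-8 | 200 8-14 | 203 14-19 |
Completion: 200=14  201=8  202=7  203=19
Waiting times: 200=3, 201=1, 202=0, 203=3
Average waiting = (3+1+0+3) / 4 = 7/4 = 1.75

1.75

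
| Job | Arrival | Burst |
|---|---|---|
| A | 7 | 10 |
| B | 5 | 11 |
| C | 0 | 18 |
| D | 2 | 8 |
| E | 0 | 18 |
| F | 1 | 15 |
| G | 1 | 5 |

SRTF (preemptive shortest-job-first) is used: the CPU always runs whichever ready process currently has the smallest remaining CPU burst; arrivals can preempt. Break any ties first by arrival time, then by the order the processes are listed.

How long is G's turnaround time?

Schedule: | C 0-1 | G 1-6 | D 6-14 | A 14-24 | B 24-35 | F 35-50 | C 50-67 | E 67-85 |
Completion: A=24  B=35  C=67  D=14  E=85  F=50  G=6
Turnaround (C−A): A=17  B=30  C=67  D=12  E=85  F=49  G=5
Turnaround(G) = completion − arrival = 6 − 1 = 5

5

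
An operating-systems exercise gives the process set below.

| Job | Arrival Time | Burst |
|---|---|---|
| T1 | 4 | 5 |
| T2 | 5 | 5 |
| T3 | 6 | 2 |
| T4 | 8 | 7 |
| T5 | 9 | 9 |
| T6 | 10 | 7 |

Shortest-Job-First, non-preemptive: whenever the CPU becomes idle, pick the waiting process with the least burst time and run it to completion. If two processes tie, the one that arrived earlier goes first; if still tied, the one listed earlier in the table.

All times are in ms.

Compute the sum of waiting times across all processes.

51

Schedule: | idle 0-4 | T1 4-9 | T3 9-11 | T2 11-16 | T4 16-23 | T6 23-30 | T5 30-39 |
Completion: T1=9  T2=16  T3=11  T4=23  T5=39  T6=30
Waiting = turnaround − burst: T1=0, T2=6, T3=3, T4=8, T5=21, T6=13
Total waiting = 0 + 6 + 3 + 8 + 21 + 13 = 51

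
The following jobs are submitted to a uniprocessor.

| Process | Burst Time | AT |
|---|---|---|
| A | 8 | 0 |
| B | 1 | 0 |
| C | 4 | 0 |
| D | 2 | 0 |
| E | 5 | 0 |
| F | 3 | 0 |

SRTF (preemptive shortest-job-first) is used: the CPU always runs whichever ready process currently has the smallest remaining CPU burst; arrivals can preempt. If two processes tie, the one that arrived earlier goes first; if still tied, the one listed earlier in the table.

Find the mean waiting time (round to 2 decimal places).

Schedule: | B 0-1 | D 1-3 | F 3-6 | C 6-10 | E 10-15 | A 15-23 |
Completion: A=23  B=1  C=10  D=3  E=15  F=6
Turnaround (C−A): A=23  B=1  C=10  D=3  E=15  F=6
Waiting times: A=15, B=0, C=6, D=1, E=10, F=3
Average waiting = (15+0+6+1+10+3) / 6 = 35/6 = 5.83

5.83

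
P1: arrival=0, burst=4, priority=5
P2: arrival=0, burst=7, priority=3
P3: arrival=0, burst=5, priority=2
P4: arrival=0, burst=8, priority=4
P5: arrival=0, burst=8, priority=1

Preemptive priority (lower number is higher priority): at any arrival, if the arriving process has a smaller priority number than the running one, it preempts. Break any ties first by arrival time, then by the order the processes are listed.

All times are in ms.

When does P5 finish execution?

Schedule: | P5 0-8 | P3 8-13 | P2 13-20 | P4 20-28 | P1 28-32 |
Completion: P1=32  P2=20  P3=13  P4=28  P5=8
Turnaround (C−A): P1=32  P2=20  P3=13  P4=28  P5=8

8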